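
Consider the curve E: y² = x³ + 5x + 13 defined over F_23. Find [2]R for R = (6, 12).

tangent at (6, 12): λ = (3·6² + 5)/(2·12) ≡ 21/1. 1⁻¹ ≡ 1 (mod 23) since 1·1 = 1 ≡ 1, so λ ≡ 21·1 ≡ 21.
  x = λ² - 6 - 6 = 441 - 12 ≡ 15; y = λ·(6 - 15) - 12 ≡ 6. → (15, 6)

(15, 6)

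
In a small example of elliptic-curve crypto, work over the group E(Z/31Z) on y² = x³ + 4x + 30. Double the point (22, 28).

(12, 15)

tangent at (22, 28): λ = (3·22² + 4)/(2·28) ≡ 30/25. 25⁻¹ ≡ 5 (mod 31), so λ ≡ 30·5 ≡ 26.
  x = λ² - 22 - 22 = 676 - 44 ≡ 12; y = λ·(22 - 12) - 28 ≡ 15. → (12, 15)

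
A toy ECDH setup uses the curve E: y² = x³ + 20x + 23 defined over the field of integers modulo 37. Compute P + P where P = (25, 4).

tangent at (25, 4): λ = (3·25² + 20)/(2·4) ≡ 8/8. 8⁻¹ ≡ 14 (mod 37) since 8·14 = 112 ≡ 1, so λ ≡ 8·14 ≡ 1.
  x = λ² - 25 - 25 = 1 - 50 ≡ 25; y = λ·(25 - 25) - 4 ≡ 33. → (25, 33)

(25, 33)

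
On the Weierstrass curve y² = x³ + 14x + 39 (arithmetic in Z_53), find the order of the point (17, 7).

2P: tangent at (17, 7): λ = (3·17² + 14)/(2·7) ≡ 33/14. 14⁻¹ ≡ 19 (mod 53) since 14·19 = 266 ≡ 1, so λ ≡ 33·19 ≡ 44.
  x = λ² - 17 - 17 = 1936 - 34 ≡ 47; y = λ·(17 - 47) - 7 ≡ 51. → (47, 51)
3P: (47, 51) + (17, 7). λ = (7 - 51)/(17 - 47) ≡ 9/23 mod 53. 23⁻¹ ≡ 30 (mod 53), so λ ≡ 5.
  x = λ² - 47 - 17 = 25 - 64 ≡ 14; y = λ·(47 - 14) - 51 ≡ 8. → (14, 8)
4P: (14, 8) + (17, 7). λ = (7 - 8)/(17 - 14) ≡ 52/3 mod 53. 3⁻¹ ≡ 18 (mod 53) since 3·18 = 54 ≡ 1, so λ ≡ 35.
  x = λ² - 14 - 17 = 1225 - 31 ≡ 28; y = λ·(14 - 28) - 8 ≡ 32. → (28, 32)
5P: (28, 32) + (17, 7). λ = (7 - 32)/(17 - 28) ≡ 28/42 mod 53. 42⁻¹ ≡ 24 (mod 53), so λ ≡ 36.
  x = λ² - 28 - 17 = 1296 - 45 ≡ 32; y = λ·(28 - 32) - 32 ≡ 36. → (32, 36)
6P: (32, 36) + (17, 7). λ = (7 - 36)/(17 - 32) ≡ 24/38 mod 53. 38⁻¹ ≡ 7 (mod 53), so λ ≡ 9.
  x = λ² - 32 - 17 = 81 - 49 ≡ 32; y = λ·(32 - 32) - 36 ≡ 17. → (32, 17)
7P: (32, 17) + (17, 7). λ = (7 - 17)/(17 - 32) ≡ 43/38 mod 53. 38⁻¹ ≡ 7 (mod 53) since 38·7 = 266 ≡ 1, so λ ≡ 36.
  x = λ² - 32 - 17 = 1296 - 49 ≡ 28; y = λ·(32 - 28) - 17 ≡ 21. → (28, 21)
8P: (28, 21) + (17, 7). λ = (7 - 21)/(17 - 28) ≡ 39/42 mod 53. 42⁻¹ ≡ 24 (mod 53), so λ ≡ 35.
  x = λ² - 28 - 17 = 1225 - 45 ≡ 14; y = λ·(28 - 14) - 21 ≡ 45. → (14, 45)
9P: (14, 45) + (17, 7). λ = (7 - 45)/(17 - 14) ≡ 15/3 mod 53. 3⁻¹ ≡ 18 (mod 53), so λ ≡ 5.
  x = λ² - 14 - 17 = 25 - 31 ≡ 47; y = λ·(14 - 47) - 45 ≡ 2. → (47, 2)
10P: (47, 2) + (17, 7). λ = (7 - 2)/(17 - 47) ≡ 5/23 mod 53. 23⁻¹ ≡ 30 (mod 53) since 23·30 = 690 ≡ 1, so λ ≡ 44.
  x = λ² - 47 - 17 = 1936 - 64 ≡ 17; y = λ·(47 - 17) - 2 ≡ 46. → (17, 46)
11P: (17, 46) + (17, 7): same x and y₁ ≡ -y₂, so the sum is O.
11P = O, so the order is 11.

11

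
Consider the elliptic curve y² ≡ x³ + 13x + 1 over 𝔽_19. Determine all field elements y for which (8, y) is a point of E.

x³ + 13x + 1 = 617 ≡ 9 (mod 19).
Square roots of 9 mod 19: 3 and 16 (since 3² = 9 ≡ 9).

3, 16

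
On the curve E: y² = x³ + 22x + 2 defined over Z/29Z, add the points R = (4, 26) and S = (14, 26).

(4, 26) + (14, 26). λ = (26 - 26)/(14 - 4) ≡ 0/10 mod 29. 10⁻¹ ≡ 3 (mod 29) since 10·3 = 30 ≡ 1, so λ ≡ 0.
  x = λ² - 4 - 14 = 0 - 18 ≡ 11; y = λ·(4 - 11) - 26 ≡ 3. → (11, 3)

(11, 3)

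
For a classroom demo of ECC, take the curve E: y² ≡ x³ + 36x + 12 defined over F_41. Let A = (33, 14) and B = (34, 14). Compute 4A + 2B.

(29, 5)

First 4A:
Double-and-add on 4 = (100)₂. Start with A = (33, 14) for the leading 1-bit.
double: tangent at (33, 14): λ = (3·33² + 36)/(2·14) ≡ 23/28. 28⁻¹ ≡ 22 (mod 41), so λ ≡ 23·22 ≡ 14.
  x = λ² - 33 - 33 = 196 - 66 ≡ 7; y = λ·(33 - 7) - 14 ≡ 22. → (7, 22)
double: tangent at (7, 22): λ = (3·7² + 36)/(2·22) ≡ 19/3. 3⁻¹ ≡ 14 (mod 41), so λ ≡ 19·14 ≡ 20.
  x = λ² - 7 - 7 = 400 - 14 ≡ 17; y = λ·(7 - 17) - 22 ≡ 24. → (17, 24)
4A = (17, 24).
Next 2B:
Repeated addition: build up to 2B.
2B: tangent at (34, 14): λ = (3·34² + 36)/(2·14) ≡ 19/28. 28⁻¹ ≡ 22 (mod 41) since 28·22 = 616 ≡ 1, so λ ≡ 19·22 ≡ 8.
  x = λ² - 34 - 34 = 64 - 68 ≡ 37; y = λ·(34 - 37) - 14 ≡ 3. → (37, 3)
2B = (37, 3).
Finally 4A + 2B:
(17, 24) + (37, 3). λ = (3 - 24)/(37 - 17) ≡ 20/20 mod 41. 20⁻¹ ≡ 39 (mod 41) since 20·39 = 780 ≡ 1, so λ ≡ 1.
  x = λ² - 17 - 37 = 1 - 54 ≡ 29; y = λ·(17 - 29) - 24 ≡ 5. → (29, 5)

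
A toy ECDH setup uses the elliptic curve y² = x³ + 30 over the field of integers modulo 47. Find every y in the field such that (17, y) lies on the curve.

x³ + 0x + 30 = 4943 ≡ 8 (mod 47).
Square roots of 8 mod 47: 14 and 33 (since 14² = 196 ≡ 8).

14, 33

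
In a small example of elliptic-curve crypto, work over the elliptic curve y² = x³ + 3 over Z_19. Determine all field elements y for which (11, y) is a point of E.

2, 17

x³ + 0x + 3 = 1334 ≡ 4 (mod 19).
Square roots of 4 mod 19: 2 and 17 (since 2² = 4 ≡ 4).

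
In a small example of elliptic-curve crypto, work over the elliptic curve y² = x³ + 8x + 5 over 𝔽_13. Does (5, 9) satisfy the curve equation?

y² = 9² ≡ 3; x³ + 8x + 5 = 170 ≡ 1 (mod 13). 3 ≠ 1.

no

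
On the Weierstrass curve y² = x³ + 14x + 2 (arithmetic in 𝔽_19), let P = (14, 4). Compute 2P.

(7, 5)

tangent at (14, 4): λ = (3·14² + 14)/(2·4) ≡ 13/8. 8⁻¹ ≡ 12 (mod 19) since 8·12 = 96 ≡ 1, so λ ≡ 13·12 ≡ 4.
  x = λ² - 14 - 14 = 16 - 28 ≡ 7; y = λ·(14 - 7) - 4 ≡ 5. → (7, 5)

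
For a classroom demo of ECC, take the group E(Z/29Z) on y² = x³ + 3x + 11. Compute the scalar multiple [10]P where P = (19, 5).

(4, 0)

Repeated addition: build up to 10P.
2P: tangent at (19, 5): λ = (3·19² + 3)/(2·5) ≡ 13/10. 10⁻¹ ≡ 3 (mod 29), so λ ≡ 13·3 ≡ 10.
  x = λ² - 19 - 19 = 100 - 38 ≡ 4; y = λ·(19 - 4) - 5 ≡ 0. → (4, 0)
3P: (4, 0) + (19, 5). λ = (5 - 0)/(19 - 4) ≡ 5/15 mod 29. 15⁻¹ ≡ 2 (mod 29), so λ ≡ 10.
  x = λ² - 4 - 19 = 100 - 23 ≡ 19; y = λ·(4 - 19) - 0 ≡ 24. → (19, 24)
4P: (19, 24) + (19, 5): same x and y₁ ≡ -y₂, so the sum is ∞.
5P: ∞ + (19, 5) = (19, 5) (identity).
6P: tangent at (19, 5): λ = (3·19² + 3)/(2·5) ≡ 13/10. 10⁻¹ ≡ 3 (mod 29), so λ ≡ 13·3 ≡ 10.
  x = λ² - 19 - 19 = 100 - 38 ≡ 4; y = λ·(19 - 4) - 5 ≡ 0. → (4, 0)
7P: (4, 0) + (19, 5). λ = (5 - 0)/(19 - 4) ≡ 5/15 mod 29. 15⁻¹ ≡ 2 (mod 29), so λ ≡ 10.
  x = λ² - 4 - 19 = 100 - 23 ≡ 19; y = λ·(4 - 19) - 0 ≡ 24. → (19, 24)
8P: (19, 24) + (19, 5): same x and y₁ ≡ -y₂, so the sum is ∞.
9P: ∞ + (19, 5) = (19, 5) (identity).
10P: tangent at (19, 5): λ = (3·19² + 3)/(2·5) ≡ 13/10. 10⁻¹ ≡ 3 (mod 29), so λ ≡ 13·3 ≡ 10.
  x = λ² - 19 - 19 = 100 - 38 ≡ 4; y = λ·(19 - 4) - 5 ≡ 0. → (4, 0)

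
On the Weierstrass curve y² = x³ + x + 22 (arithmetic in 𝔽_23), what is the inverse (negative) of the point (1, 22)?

(1, 1)

-(1, 22) = (1, -22 mod 23) = (1, 1).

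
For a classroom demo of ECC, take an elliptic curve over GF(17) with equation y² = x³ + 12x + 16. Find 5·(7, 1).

Write Q = (7, 1).
Repeated addition: build up to 5Q.
2Q: tangent at (7, 1): λ = (3·7² + 12)/(2·1) ≡ 6/2. 2⁻¹ ≡ 9 (mod 17), so λ ≡ 6·9 ≡ 3.
  x = λ² - 7 - 7 = 9 - 14 ≡ 12; y = λ·(7 - 12) - 1 ≡ 1. → (12, 1)
3Q: (12, 1) + (7, 1). λ = (1 - 1)/(7 - 12) ≡ 0/12 mod 17. 12⁻¹ ≡ 10 (mod 17), so λ ≡ 0.
  x = λ² - 12 - 7 = 0 - 19 ≡ 15; y = λ·(12 - 15) - 1 ≡ 16. → (15, 16)
4Q: (15, 16) + (7, 1). λ = (1 - 16)/(7 - 15) ≡ 2/9 mod 17. 9⁻¹ ≡ 2 (mod 17), so λ ≡ 4.
  x = λ² - 15 - 7 = 16 - 22 ≡ 11; y = λ·(15 - 11) - 16 ≡ 0. → (11, 0)
5Q: (11, 0) + (7, 1). λ = (1 - 0)/(7 - 11) ≡ 1/13 mod 17. 13⁻¹ ≡ 4 (mod 17) since 13·4 = 52 ≡ 1, so λ ≡ 4.
  x = λ² - 11 - 7 = 16 - 18 ≡ 15; y = λ·(11 - 15) - 0 ≡ 1. → (15, 1)

(15, 1)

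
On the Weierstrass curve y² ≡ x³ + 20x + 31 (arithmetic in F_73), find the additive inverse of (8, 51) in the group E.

-(8, 51) = (8, -51 mod 73) = (8, 22).

(8, 22)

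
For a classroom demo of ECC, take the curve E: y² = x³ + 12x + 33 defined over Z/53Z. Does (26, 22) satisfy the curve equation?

y² = 22² ≡ 7; x³ + 12x + 33 = 17921 ≡ 7 (mod 53). 7 = 7.

yes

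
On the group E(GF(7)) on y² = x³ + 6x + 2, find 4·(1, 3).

Write P = (1, 3).
Repeated addition: build up to 4P.
2P: tangent at (1, 3): λ = (3·1² + 6)/(2·3) ≡ 2/6. 6⁻¹ ≡ 6 (mod 7), so λ ≡ 2·6 ≡ 5.
  x = λ² - 1 - 1 = 25 - 2 ≡ 2; y = λ·(1 - 2) - 3 ≡ 6. → (2, 6)
3P: (2, 6) + (1, 3). λ = (3 - 6)/(1 - 2) ≡ 4/6 mod 7. 6⁻¹ ≡ 6 (mod 7) since 6·6 = 36 ≡ 1, so λ ≡ 3.
  x = λ² - 2 - 1 = 9 - 3 ≡ 6; y = λ·(2 - 6) - 6 ≡ 3. → (6, 3)
4P: (6, 3) + (1, 3). λ = (3 - 3)/(1 - 6) ≡ 0/2 mod 7. 2⁻¹ ≡ 4 (mod 7) since 2·4 = 8 ≡ 1, so λ ≡ 0.
  x = λ² - 6 - 1 = 0 - 7 ≡ 0; y = λ·(6 - 0) - 3 ≡ 4. → (0, 4)

(0, 4)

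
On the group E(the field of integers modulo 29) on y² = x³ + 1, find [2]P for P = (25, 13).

(3, 12)

tangent at (25, 13): λ = (3·25² + 0)/(2·13) ≡ 19/26. 26⁻¹ ≡ 19 (mod 29), so λ ≡ 19·19 ≡ 13.
  x = λ² - 25 - 25 = 169 - 50 ≡ 3; y = λ·(25 - 3) - 13 ≡ 12. → (3, 12)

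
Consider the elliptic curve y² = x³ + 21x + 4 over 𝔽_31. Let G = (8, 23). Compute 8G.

(22, 4)

Repeated addition: build up to 8G.
2G: tangent at (8, 23): λ = (3·8² + 21)/(2·23) ≡ 27/15. 15⁻¹ ≡ 29 (mod 31), so λ ≡ 27·29 ≡ 8.
  x = λ² - 8 - 8 = 64 - 16 ≡ 17; y = λ·(8 - 17) - 23 ≡ 29. → (17, 29)
3G: (17, 29) + (8, 23). λ = (23 - 29)/(8 - 17) ≡ 25/22 mod 31. 22⁻¹ ≡ 24 (mod 31) since 22·24 = 528 ≡ 1, so λ ≡ 11.
  x = λ² - 17 - 8 = 121 - 25 ≡ 3; y = λ·(17 - 3) - 29 ≡ 1. → (3, 1)
4G: (3, 1) + (8, 23). λ = (23 - 1)/(8 - 3) ≡ 22/5 mod 31. 5⁻¹ ≡ 25 (mod 31) since 5·25 = 125 ≡ 1, so λ ≡ 23.
  x = λ² - 3 - 8 = 529 - 11 ≡ 22; y = λ·(3 - 22) - 1 ≡ 27. → (22, 27)
5G: (22, 27) + (8, 23). λ = (23 - 27)/(8 - 22) ≡ 27/17 mod 31. 17⁻¹ ≡ 11 (mod 31) since 17·11 = 187 ≡ 1, so λ ≡ 18.
  x = λ² - 22 - 8 = 324 - 30 ≡ 15; y = λ·(22 - 15) - 27 ≡ 6. → (15, 6)
6G: (15, 6) + (8, 23). λ = (23 - 6)/(8 - 15) ≡ 17/24 mod 31. 24⁻¹ ≡ 22 (mod 31), so λ ≡ 2.
  x = λ² - 15 - 8 = 4 - 23 ≡ 12; y = λ·(15 - 12) - 6 ≡ 0. → (12, 0)
7G: (12, 0) + (8, 23). λ = (23 - 0)/(8 - 12) ≡ 23/27 mod 31. 27⁻¹ ≡ 23 (mod 31), so λ ≡ 2.
  x = λ² - 12 - 8 = 4 - 20 ≡ 15; y = λ·(12 - 15) - 0 ≡ 25. → (15, 25)
8G: (15, 25) + (8, 23). λ = (23 - 25)/(8 - 15) ≡ 29/24 mod 31. 24⁻¹ ≡ 22 (mod 31) since 24·22 = 528 ≡ 1, so λ ≡ 18.
  x = λ² - 15 - 8 = 324 - 23 ≡ 22; y = λ·(15 - 22) - 25 ≡ 4. → (22, 4)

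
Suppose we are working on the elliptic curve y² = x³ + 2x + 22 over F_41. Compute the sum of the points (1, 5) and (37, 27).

(24, 6)

(1, 5) + (37, 27). λ = (27 - 5)/(37 - 1) ≡ 22/36 mod 41. 36⁻¹ ≡ 8 (mod 41), so λ ≡ 12.
  x = λ² - 1 - 37 = 144 - 38 ≡ 24; y = λ·(1 - 24) - 5 ≡ 6. → (24, 6)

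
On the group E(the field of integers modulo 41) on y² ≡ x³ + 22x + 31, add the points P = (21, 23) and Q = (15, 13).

(26, 37)

(21, 23) + (15, 13). λ = (13 - 23)/(15 - 21) ≡ 31/35 mod 41. 35⁻¹ ≡ 34 (mod 41) since 35·34 = 1190 ≡ 1, so λ ≡ 29.
  x = λ² - 21 - 15 = 841 - 36 ≡ 26; y = λ·(21 - 26) - 23 ≡ 37. → (26, 37)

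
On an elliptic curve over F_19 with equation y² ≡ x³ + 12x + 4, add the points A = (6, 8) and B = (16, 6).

(6, 8) + (16, 6). λ = (6 - 8)/(16 - 6) ≡ 17/10 mod 19. 10⁻¹ ≡ 2 (mod 19), so λ ≡ 15.
  x = λ² - 6 - 16 = 225 - 22 ≡ 13; y = λ·(6 - 13) - 8 ≡ 1. → (13, 1)

(13, 1)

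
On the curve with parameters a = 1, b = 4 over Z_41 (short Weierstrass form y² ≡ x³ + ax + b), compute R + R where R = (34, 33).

tangent at (34, 33): λ = (3·34² + 1)/(2·33) ≡ 25/25. 25⁻¹ ≡ 23 (mod 41) since 25·23 = 575 ≡ 1, so λ ≡ 25·23 ≡ 1.
  x = λ² - 34 - 34 = 1 - 68 ≡ 15; y = λ·(34 - 15) - 33 ≡ 27. → (15, 27)

(15, 27)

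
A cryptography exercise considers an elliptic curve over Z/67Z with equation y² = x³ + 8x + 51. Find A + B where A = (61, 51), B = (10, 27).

(61, 51) + (10, 27). λ = (27 - 51)/(10 - 61) ≡ 43/16 mod 67. 16⁻¹ ≡ 21 (mod 67) since 16·21 = 336 ≡ 1, so λ ≡ 32.
  x = λ² - 61 - 10 = 1024 - 71 ≡ 15; y = λ·(61 - 15) - 51 ≡ 14. → (15, 14)

(15, 14)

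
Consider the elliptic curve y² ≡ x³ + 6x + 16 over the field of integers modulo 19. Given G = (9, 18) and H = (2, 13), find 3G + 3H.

First 3G:
Repeated addition: build up to 3G.
2G: tangent at (9, 18): λ = (3·9² + 6)/(2·18) ≡ 2/17. 17⁻¹ ≡ 9 (mod 19) since 17·9 = 153 ≡ 1, so λ ≡ 2·9 ≡ 18.
  x = λ² - 9 - 9 = 324 - 18 ≡ 2; y = λ·(9 - 2) - 18 ≡ 13. → (2, 13)
3G: (2, 13) + (9, 18). λ = (18 - 13)/(9 - 2) ≡ 5/7 mod 19. 7⁻¹ ≡ 11 (mod 19), so λ ≡ 17.
  x = λ² - 2 - 9 = 289 - 11 ≡ 12; y = λ·(2 - 12) - 13 ≡ 7. → (12, 7)
3G = (12, 7).
Next 3H:
Repeated addition: build up to 3H.
2H: tangent at (2, 13): λ = (3·2² + 6)/(2·13) ≡ 18/7. 7⁻¹ ≡ 11 (mod 19) since 7·11 = 77 ≡ 1, so λ ≡ 18·11 ≡ 8.
  x = λ² - 2 - 2 = 64 - 4 ≡ 3; y = λ·(2 - 3) - 13 ≡ 17. → (3, 17)
3H: (3, 17) + (2, 13). λ = (13 - 17)/(2 - 3) ≡ 15/18 mod 19. 18⁻¹ ≡ 18 (mod 19) since 18·18 = 324 ≡ 1, so λ ≡ 4.
  x = λ² - 3 - 2 = 16 - 5 ≡ 11; y = λ·(3 - 11) - 17 ≡ 8. → (11, 8)
3H = (11, 8).
Finally 3G + 3H:
(12, 7) + (11, 8). λ = (8 - 7)/(11 - 12) ≡ 1/18 mod 19. 18⁻¹ ≡ 18 (mod 19), so λ ≡ 18.
  x = λ² - 12 - 11 = 324 - 23 ≡ 16; y = λ·(12 - 16) - 7 ≡ 16. → (16, 16)

(16, 16)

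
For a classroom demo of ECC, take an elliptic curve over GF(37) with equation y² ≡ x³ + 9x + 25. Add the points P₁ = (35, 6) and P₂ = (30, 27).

(35, 6) + (30, 27). λ = (27 - 6)/(30 - 35) ≡ 21/32 mod 37. 32⁻¹ ≡ 22 (mod 37) since 32·22 = 704 ≡ 1, so λ ≡ 18.
  x = λ² - 35 - 30 = 324 - 65 ≡ 0; y = λ·(35 - 0) - 6 ≡ 32. → (0, 32)

(0, 32)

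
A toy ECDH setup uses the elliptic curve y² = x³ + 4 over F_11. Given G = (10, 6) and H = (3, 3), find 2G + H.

(2, 1)

First 2G:
Repeated addition: build up to 2G.
2G: tangent at (10, 6): λ = (3·10² + 0)/(2·6) ≡ 3/1. 1⁻¹ ≡ 1 (mod 11), so λ ≡ 3·1 ≡ 3.
  x = λ² - 10 - 10 = 9 - 20 ≡ 0; y = λ·(10 - 0) - 6 ≡ 2. → (0, 2)
2G = (0, 2).
Finally 2G + H:
(0, 2) + (3, 3). λ = (3 - 2)/(3 - 0) ≡ 1/3 mod 11. 3⁻¹ ≡ 4 (mod 11) since 3·4 = 12 ≡ 1, so λ ≡ 4.
  x = λ² - 0 - 3 = 16 - 3 ≡ 2; y = λ·(0 - 2) - 2 ≡ 1. → (2, 1)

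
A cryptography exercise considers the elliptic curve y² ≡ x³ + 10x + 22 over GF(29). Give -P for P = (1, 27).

-(1, 27) = (1, -27 mod 29) = (1, 2).

(1, 2)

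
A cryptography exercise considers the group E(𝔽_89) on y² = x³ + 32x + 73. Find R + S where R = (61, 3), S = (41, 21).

(61, 3) + (41, 21). λ = (21 - 3)/(41 - 61) ≡ 18/69 mod 89. 69⁻¹ ≡ 40 (mod 89), so λ ≡ 8.
  x = λ² - 61 - 41 = 64 - 102 ≡ 51; y = λ·(61 - 51) - 3 ≡ 77. → (51, 77)

(51, 77)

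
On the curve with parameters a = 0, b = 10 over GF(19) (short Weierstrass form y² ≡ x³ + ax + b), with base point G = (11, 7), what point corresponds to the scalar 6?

Double-and-add on 6 = (110)₂. Start with G = (11, 7) for the leading 1-bit.
double: tangent at (11, 7): λ = (3·11² + 0)/(2·7) ≡ 2/14. 14⁻¹ ≡ 15 (mod 19), so λ ≡ 2·15 ≡ 11.
  x = λ² - 11 - 11 = 121 - 22 ≡ 4; y = λ·(11 - 4) - 7 ≡ 13. → (4, 13)
add G: (4, 13) + (11, 7). λ = (7 - 13)/(11 - 4) ≡ 13/7 mod 19. 7⁻¹ ≡ 11 (mod 19), so λ ≡ 10.
  x = λ² - 4 - 11 = 100 - 15 ≡ 9; y = λ·(4 - 9) - 13 ≡ 13. → (9, 13)
double: tangent at (9, 13): λ = (3·9² + 0)/(2·13) ≡ 15/7. 7⁻¹ ≡ 11 (mod 19), so λ ≡ 15·11 ≡ 13.
  x = λ² - 9 - 9 = 169 - 18 ≡ 18; y = λ·(9 - 18) - 13 ≡ 3. → (18, 3)

(18, 3)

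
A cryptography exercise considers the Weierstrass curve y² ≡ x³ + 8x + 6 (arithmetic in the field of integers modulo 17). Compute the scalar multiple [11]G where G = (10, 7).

Double-and-add on 11 = (1011)₂. Start with G = (10, 7) for the leading 1-bit.
double: tangent at (10, 7): λ = (3·10² + 8)/(2·7) ≡ 2/14. 14⁻¹ ≡ 11 (mod 17) since 14·11 = 154 ≡ 1, so λ ≡ 2·11 ≡ 5.
  x = λ² - 10 - 10 = 25 - 20 ≡ 5; y = λ·(10 - 5) - 7 ≡ 1. → (5, 1)
double: tangent at (5, 1): λ = (3·5² + 8)/(2·1) ≡ 15/2. 2⁻¹ ≡ 9 (mod 17) since 2·9 = 18 ≡ 1, so λ ≡ 15·9 ≡ 16.
  x = λ² - 5 - 5 = 256 - 10 ≡ 8; y = λ·(5 - 8) - 1 ≡ 2. → (8, 2)
add G: (8, 2) + (10, 7). λ = (7 - 2)/(10 - 8) ≡ 5/2 mod 17. 2⁻¹ ≡ 9 (mod 17), so λ ≡ 11.
  x = λ² - 8 - 10 = 121 - 18 ≡ 1; y = λ·(8 - 1) - 2 ≡ 7. → (1, 7)
double: tangent at (1, 7): λ = (3·1² + 8)/(2·7) ≡ 11/14. 14⁻¹ ≡ 11 (mod 17) since 14·11 = 154 ≡ 1, so λ ≡ 11·11 ≡ 2.
  x = λ² - 1 - 1 = 4 - 2 ≡ 2; y = λ·(1 - 2) - 7 ≡ 8. → (2, 8)
add G: (2, 8) + (10, 7). λ = (7 - 8)/(10 - 2) ≡ 16/8 mod 17. 8⁻¹ ≡ 15 (mod 17) since 8·15 = 120 ≡ 1, so λ ≡ 2.
  x = λ² - 2 - 10 = 4 - 12 ≡ 9; y = λ·(2 - 9) - 8 ≡ 12. → (9, 12)

(9, 12)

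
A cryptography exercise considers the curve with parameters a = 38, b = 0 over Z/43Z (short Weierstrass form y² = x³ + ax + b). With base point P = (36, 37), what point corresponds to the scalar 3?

(40, 17)

Repeated addition: build up to 3P.
2P: tangent at (36, 37): λ = (3·36² + 38)/(2·37) ≡ 13/31. 31⁻¹ ≡ 25 (mod 43) since 31·25 = 775 ≡ 1, so λ ≡ 13·25 ≡ 24.
  x = λ² - 36 - 36 = 576 - 72 ≡ 31; y = λ·(36 - 31) - 37 ≡ 40. → (31, 40)
3P: (31, 40) + (36, 37). λ = (37 - 40)/(36 - 31) ≡ 40/5 mod 43. 5⁻¹ ≡ 26 (mod 43), so λ ≡ 8.
  x = λ² - 31 - 36 = 64 - 67 ≡ 40; y = λ·(31 - 40) - 40 ≡ 17. → (40, 17)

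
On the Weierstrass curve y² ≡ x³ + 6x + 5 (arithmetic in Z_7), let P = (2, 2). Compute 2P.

(4, 3)

tangent at (2, 2): λ = (3·2² + 6)/(2·2) ≡ 4/4. 4⁻¹ ≡ 2 (mod 7), so λ ≡ 4·2 ≡ 1.
  x = λ² - 2 - 2 = 1 - 4 ≡ 4; y = λ·(2 - 4) - 2 ≡ 3. → (4, 3)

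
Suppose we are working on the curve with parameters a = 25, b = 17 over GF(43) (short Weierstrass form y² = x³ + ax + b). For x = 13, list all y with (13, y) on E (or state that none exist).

none

x³ + 25x + 17 = 2539 ≡ 2 (mod 43).
2 is a non-residue mod 43; no y exists.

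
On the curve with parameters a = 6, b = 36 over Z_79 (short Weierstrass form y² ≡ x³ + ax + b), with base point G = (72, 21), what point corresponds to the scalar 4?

(66, 17)

Repeated addition: build up to 4G.
2G: tangent at (72, 21): λ = (3·72² + 6)/(2·21) ≡ 74/42. 42⁻¹ ≡ 32 (mod 79), so λ ≡ 74·32 ≡ 77.
  x = λ² - 72 - 72 = 5929 - 144 ≡ 18; y = λ·(72 - 18) - 21 ≡ 29. → (18, 29)
3G: (18, 29) + (72, 21). λ = (21 - 29)/(72 - 18) ≡ 71/54 mod 79. 54⁻¹ ≡ 60 (mod 79), so λ ≡ 73.
  x = λ² - 18 - 72 = 5329 - 90 ≡ 25; y = λ·(18 - 25) - 29 ≡ 13. → (25, 13)
4G: (25, 13) + (72, 21). λ = (21 - 13)/(72 - 25) ≡ 8/47 mod 79. 47⁻¹ ≡ 37 (mod 79) since 47·37 = 1739 ≡ 1, so λ ≡ 59.
  x = λ² - 25 - 72 = 3481 - 97 ≡ 66; y = λ·(25 - 66) - 13 ≡ 17. → (66, 17)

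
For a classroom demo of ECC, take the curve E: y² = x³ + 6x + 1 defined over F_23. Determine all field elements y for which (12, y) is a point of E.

x³ + 6x + 1 = 1801 ≡ 7 (mod 23).
7 is a non-residue mod 23; no y exists.

none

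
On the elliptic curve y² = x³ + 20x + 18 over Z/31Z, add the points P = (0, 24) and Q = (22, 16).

(14, 29)

(0, 24) + (22, 16). λ = (16 - 24)/(22 - 0) ≡ 23/22 mod 31. 22⁻¹ ≡ 24 (mod 31), so λ ≡ 25.
  x = λ² - 0 - 22 = 625 - 22 ≡ 14; y = λ·(0 - 14) - 24 ≡ 29. → (14, 29)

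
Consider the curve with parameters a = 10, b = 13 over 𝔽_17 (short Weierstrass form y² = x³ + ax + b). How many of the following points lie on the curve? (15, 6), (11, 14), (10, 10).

2

(15, 6): 6² ≡ 2, rhs ≡ 2 → on.
(11, 14): 14² ≡ 9, rhs ≡ 9 → on.
(10, 10): 10² ≡ 15, rhs ≡ 8 → off.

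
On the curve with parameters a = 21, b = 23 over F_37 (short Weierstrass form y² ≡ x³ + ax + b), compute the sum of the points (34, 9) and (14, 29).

(34, 9) + (14, 29). λ = (29 - 9)/(14 - 34) ≡ 20/17 mod 37. 17⁻¹ ≡ 24 (mod 37) since 17·24 = 408 ≡ 1, so λ ≡ 36.
  x = λ² - 34 - 14 = 1296 - 48 ≡ 27; y = λ·(34 - 27) - 9 ≡ 21. → (27, 21)

(27, 21)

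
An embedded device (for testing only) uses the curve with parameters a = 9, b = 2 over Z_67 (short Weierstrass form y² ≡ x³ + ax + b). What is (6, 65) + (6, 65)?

tangent at (6, 65): λ = (3·6² + 9)/(2·65) ≡ 50/63. 63⁻¹ ≡ 50 (mod 67) since 63·50 = 3150 ≡ 1, so λ ≡ 50·50 ≡ 21.
  x = λ² - 6 - 6 = 441 - 12 ≡ 27; y = λ·(6 - 27) - 65 ≡ 30. → (27, 30)

(27, 30)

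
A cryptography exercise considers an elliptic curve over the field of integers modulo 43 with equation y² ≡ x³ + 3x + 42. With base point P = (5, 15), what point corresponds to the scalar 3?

(25, 41)

Repeated addition: build up to 3P.
2P: tangent at (5, 15): λ = (3·5² + 3)/(2·15) ≡ 35/30. 30⁻¹ ≡ 33 (mod 43) since 30·33 = 990 ≡ 1, so λ ≡ 35·33 ≡ 37.
  x = λ² - 5 - 5 = 1369 - 10 ≡ 26; y = λ·(5 - 26) - 15 ≡ 25. → (26, 25)
3P: (26, 25) + (5, 15). λ = (15 - 25)/(5 - 26) ≡ 33/22 mod 43. 22⁻¹ ≡ 2 (mod 43) since 22·2 = 44 ≡ 1, so λ ≡ 23.
  x = λ² - 26 - 5 = 529 - 31 ≡ 25; y = λ·(26 - 25) - 25 ≡ 41. → (25, 41)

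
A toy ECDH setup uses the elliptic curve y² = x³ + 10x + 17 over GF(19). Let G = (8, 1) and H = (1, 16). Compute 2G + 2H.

(1, 16)

First 2G:
Repeated addition: build up to 2G.
2G: tangent at (8, 1): λ = (3·8² + 10)/(2·1) ≡ 12/2. 2⁻¹ ≡ 10 (mod 19) since 2·10 = 20 ≡ 1, so λ ≡ 12·10 ≡ 6.
  x = λ² - 8 - 8 = 36 - 16 ≡ 1; y = λ·(8 - 1) - 1 ≡ 3. → (1, 3)
2G = (1, 3).
Next 2H:
Repeated addition: build up to 2H.
2H: tangent at (1, 16): λ = (3·1² + 10)/(2·16) ≡ 13/13. 13⁻¹ ≡ 3 (mod 19) since 13·3 = 39 ≡ 1, so λ ≡ 13·3 ≡ 1.
  x = λ² - 1 - 1 = 1 - 2 ≡ 18; y = λ·(1 - 18) - 16 ≡ 5. → (18, 5)
2H = (18, 5).
Finally 2G + 2H:
(1, 3) + (18, 5). λ = (5 - 3)/(18 - 1) ≡ 2/17 mod 19. 17⁻¹ ≡ 9 (mod 19) since 17·9 = 153 ≡ 1, so λ ≡ 18.
  x = λ² - 1 - 18 = 324 - 19 ≡ 1; y = λ·(1 - 1) - 3 ≡ 16. → (1, 16)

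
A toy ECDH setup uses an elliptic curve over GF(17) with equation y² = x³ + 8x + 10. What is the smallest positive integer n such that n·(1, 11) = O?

11

2P: tangent at (1, 11): λ = (3·1² + 8)/(2·11) ≡ 11/5. 5⁻¹ ≡ 7 (mod 17) since 5·7 = 35 ≡ 1, so λ ≡ 11·7 ≡ 9.
  x = λ² - 1 - 1 = 81 - 2 ≡ 11; y = λ·(1 - 11) - 11 ≡ 1. → (11, 1)
3P: (11, 1) + (1, 11). λ = (11 - 1)/(1 - 11) ≡ 10/7 mod 17. 7⁻¹ ≡ 5 (mod 17) since 7·5 = 35 ≡ 1, so λ ≡ 16.
  x = λ² - 11 - 1 = 256 - 12 ≡ 6; y = λ·(11 - 6) - 1 ≡ 11. → (6, 11)
4P: (6, 11) + (1, 11). λ = (11 - 11)/(1 - 6) ≡ 0/12 mod 17. 12⁻¹ ≡ 10 (mod 17), so λ ≡ 0.
  x = λ² - 6 - 1 = 0 - 7 ≡ 10; y = λ·(6 - 10) - 11 ≡ 6. → (10, 6)
5P: (10, 6) + (1, 11). λ = (11 - 6)/(1 - 10) ≡ 5/8 mod 17. 8⁻¹ ≡ 15 (mod 17), so λ ≡ 7.
  x = λ² - 10 - 1 = 49 - 11 ≡ 4; y = λ·(10 - 4) - 6 ≡ 2. → (4, 2)
6P: (4, 2) + (1, 11). λ = (11 - 2)/(1 - 4) ≡ 9/14 mod 17. 14⁻¹ ≡ 11 (mod 17), so λ ≡ 14.
  x = λ² - 4 - 1 = 196 - 5 ≡ 4; y = λ·(4 - 4) - 2 ≡ 15. → (4, 15)
7P: (4, 15) + (1, 11). λ = (11 - 15)/(1 - 4) ≡ 13/14 mod 17. 14⁻¹ ≡ 11 (mod 17), so λ ≡ 7.
  x = λ² - 4 - 1 = 49 - 5 ≡ 10; y = λ·(4 - 10) - 15 ≡ 11. → (10, 11)
8P: (10, 11) + (1, 11). λ = (11 - 11)/(1 - 10) ≡ 0/8 mod 17. 8⁻¹ ≡ 15 (mod 17), so λ ≡ 0.
  x = λ² - 10 - 1 = 0 - 11 ≡ 6; y = λ·(10 - 6) - 11 ≡ 6. → (6, 6)
9P: (6, 6) + (1, 11). λ = (11 - 6)/(1 - 6) ≡ 5/12 mod 17. 12⁻¹ ≡ 10 (mod 17) since 12·10 = 120 ≡ 1, so λ ≡ 16.
  x = λ² - 6 - 1 = 256 - 7 ≡ 11; y = λ·(6 - 11) - 6 ≡ 16. → (11, 16)
10P: (11, 16) + (1, 11). λ = (11 - 16)/(1 - 11) ≡ 12/7 mod 17. 7⁻¹ ≡ 5 (mod 17) since 7·5 = 35 ≡ 1, so λ ≡ 9.
  x = λ² - 11 - 1 = 81 - 12 ≡ 1; y = λ·(11 - 1) - 16 ≡ 6. → (1, 6)
11P: (1, 6) + (1, 11): same x and y₁ ≡ -y₂, so the sum is O.
11P = O, so the order is 11.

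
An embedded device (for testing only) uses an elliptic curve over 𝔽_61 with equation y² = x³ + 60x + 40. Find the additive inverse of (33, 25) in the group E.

-(33, 25) = (33, -25 mod 61) = (33, 36).

(33, 36)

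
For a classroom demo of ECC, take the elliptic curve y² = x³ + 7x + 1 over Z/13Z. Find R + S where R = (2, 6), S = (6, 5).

(2, 6) + (6, 5). λ = (5 - 6)/(6 - 2) ≡ 12/4 mod 13. 4⁻¹ ≡ 10 (mod 13), so λ ≡ 3.
  x = λ² - 2 - 6 = 9 - 8 ≡ 1; y = λ·(2 - 1) - 6 ≡ 10. → (1, 10)

(1, 10)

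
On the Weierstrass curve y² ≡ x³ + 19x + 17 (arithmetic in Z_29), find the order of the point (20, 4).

2P: tangent at (20, 4): λ = (3·20² + 19)/(2·4) ≡ 1/8. 8⁻¹ ≡ 11 (mod 29), so λ ≡ 1·11 ≡ 11.
  x = λ² - 20 - 20 = 121 - 40 ≡ 23; y = λ·(20 - 23) - 4 ≡ 21. → (23, 21)
3P: (23, 21) + (20, 4). λ = (4 - 21)/(20 - 23) ≡ 12/26 mod 29. 26⁻¹ ≡ 19 (mod 29) since 26·19 = 494 ≡ 1, so λ ≡ 25.
  x = λ² - 23 - 20 = 625 - 43 ≡ 2; y = λ·(23 - 2) - 21 ≡ 11. → (2, 11)
4P: (2, 11) + (20, 4). λ = (4 - 11)/(20 - 2) ≡ 22/18 mod 29. 18⁻¹ ≡ 21 (mod 29) since 18·21 = 378 ≡ 1, so λ ≡ 27.
  x = λ² - 2 - 20 = 729 - 22 ≡ 11; y = λ·(2 - 11) - 11 ≡ 7. → (11, 7)
5P: (11, 7) + (20, 4). λ = (4 - 7)/(20 - 11) ≡ 26/9 mod 29. 9⁻¹ ≡ 13 (mod 29) since 9·13 = 117 ≡ 1, so λ ≡ 19.
  x = λ² - 11 - 20 = 361 - 31 ≡ 11; y = λ·(11 - 11) - 7 ≡ 22. → (11, 22)
6P: (11, 22) + (20, 4). λ = (4 - 22)/(20 - 11) ≡ 11/9 mod 29. 9⁻¹ ≡ 13 (mod 29), so λ ≡ 27.
  x = λ² - 11 - 20 = 729 - 31 ≡ 2; y = λ·(11 - 2) - 22 ≡ 18. → (2, 18)
7P: (2, 18) + (20, 4). λ = (4 - 18)/(20 - 2) ≡ 15/18 mod 29. 18⁻¹ ≡ 21 (mod 29), so λ ≡ 25.
  x = λ² - 2 - 20 = 625 - 22 ≡ 23; y = λ·(2 - 23) - 18 ≡ 8. → (23, 8)
8P: (23, 8) + (20, 4). λ = (4 - 8)/(20 - 23) ≡ 25/26 mod 29. 26⁻¹ ≡ 19 (mod 29), so λ ≡ 11.
  x = λ² - 23 - 20 = 121 - 43 ≡ 20; y = λ·(23 - 20) - 8 ≡ 25. → (20, 25)
9P: (20, 25) + (20, 4): same x and y₁ ≡ -y₂, so the sum is 𝒪.
9P = 𝒪, so the order is 9.

9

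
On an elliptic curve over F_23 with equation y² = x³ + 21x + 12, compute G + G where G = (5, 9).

(21, 13)

tangent at (5, 9): λ = (3·5² + 21)/(2·9) ≡ 4/18. 18⁻¹ ≡ 9 (mod 23) since 18·9 = 162 ≡ 1, so λ ≡ 4·9 ≡ 13.
  x = λ² - 5 - 5 = 169 - 10 ≡ 21; y = λ·(5 - 21) - 9 ≡ 13. → (21, 13)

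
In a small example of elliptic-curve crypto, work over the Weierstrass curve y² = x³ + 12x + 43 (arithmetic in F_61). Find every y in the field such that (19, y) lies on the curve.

none

x³ + 12x + 43 = 7130 ≡ 54 (mod 61).
54 is a non-residue mod 61; no y exists.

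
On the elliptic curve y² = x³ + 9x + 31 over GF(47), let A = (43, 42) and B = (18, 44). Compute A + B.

(40, 1)

(43, 42) + (18, 44). λ = (44 - 42)/(18 - 43) ≡ 2/22 mod 47. 22⁻¹ ≡ 15 (mod 47), so λ ≡ 30.
  x = λ² - 43 - 18 = 900 - 61 ≡ 40; y = λ·(43 - 40) - 42 ≡ 1. → (40, 1)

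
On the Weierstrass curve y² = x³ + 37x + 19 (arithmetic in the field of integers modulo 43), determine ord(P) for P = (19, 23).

2P: tangent at (19, 23): λ = (3·19² + 37)/(2·23) ≡ 2/3. 3⁻¹ ≡ 29 (mod 43) since 3·29 = 87 ≡ 1, so λ ≡ 2·29 ≡ 15.
  x = λ² - 19 - 19 = 225 - 38 ≡ 15; y = λ·(19 - 15) - 23 ≡ 37. → (15, 37)
3P: (15, 37) + (19, 23). λ = (23 - 37)/(19 - 15) ≡ 29/4 mod 43. 4⁻¹ ≡ 11 (mod 43) since 4·11 = 44 ≡ 1, so λ ≡ 18.
  x = λ² - 15 - 19 = 324 - 34 ≡ 32; y = λ·(15 - 32) - 37 ≡ 1. → (32, 1)
4P: (32, 1) + (19, 23). λ = (23 - 1)/(19 - 32) ≡ 22/30 mod 43. 30⁻¹ ≡ 33 (mod 43), so λ ≡ 38.
  x = λ² - 32 - 19 = 1444 - 51 ≡ 17; y = λ·(32 - 17) - 1 ≡ 10. → (17, 10)
5P: (17, 10) + (19, 23). λ = (23 - 10)/(19 - 17) ≡ 13/2 mod 43. 2⁻¹ ≡ 22 (mod 43), so λ ≡ 28.
  x = λ² - 17 - 19 = 784 - 36 ≡ 17; y = λ·(17 - 17) - 10 ≡ 33. → (17, 33)
6P: (17, 33) + (19, 23). λ = (23 - 33)/(19 - 17) ≡ 33/2 mod 43. 2⁻¹ ≡ 22 (mod 43) since 2·22 = 44 ≡ 1, so λ ≡ 38.
  x = λ² - 17 - 19 = 1444 - 36 ≡ 32; y = λ·(17 - 32) - 33 ≡ 42. → (32, 42)
7P: (32, 42) + (19, 23). λ = (23 - 42)/(19 - 32) ≡ 24/30 mod 43. 30⁻¹ ≡ 33 (mod 43) since 30·33 = 990 ≡ 1, so λ ≡ 18.
  x = λ² - 32 - 19 = 324 - 51 ≡ 15; y = λ·(32 - 15) - 42 ≡ 6. → (15, 6)
8P: (15, 6) + (19, 23). λ = (23 - 6)/(19 - 15) ≡ 17/4 mod 43. 4⁻¹ ≡ 11 (mod 43), so λ ≡ 15.
  x = λ² - 15 - 19 = 225 - 34 ≡ 19; y = λ·(15 - 19) - 6 ≡ 20. → (19, 20)
9P: (19, 20) + (19, 23): same x and y₁ ≡ -y₂, so the sum is O.
9P = O, so the order is 9.

9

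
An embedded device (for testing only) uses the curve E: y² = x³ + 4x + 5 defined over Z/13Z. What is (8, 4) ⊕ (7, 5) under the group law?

(8, 4) + (7, 5). λ = (5 - 4)/(7 - 8) ≡ 1/12 mod 13. 12⁻¹ ≡ 12 (mod 13) since 12·12 = 144 ≡ 1, so λ ≡ 12.
  x = λ² - 8 - 7 = 144 - 15 ≡ 12; y = λ·(8 - 12) - 4 ≡ 0. → (12, 0)

(12, 0)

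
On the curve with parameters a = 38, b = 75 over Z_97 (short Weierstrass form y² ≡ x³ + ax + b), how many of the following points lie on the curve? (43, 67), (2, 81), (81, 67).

3

(43, 67): 67² ≡ 27, rhs ≡ 27 → on.
(2, 81): 81² ≡ 62, rhs ≡ 62 → on.
(81, 67): 67² ≡ 27, rhs ≡ 27 → on.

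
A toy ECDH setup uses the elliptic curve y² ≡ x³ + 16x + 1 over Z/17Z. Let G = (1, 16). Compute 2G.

(16, 16)

tangent at (1, 16): λ = (3·1² + 16)/(2·16) ≡ 2/15. 15⁻¹ ≡ 8 (mod 17) since 15·8 = 120 ≡ 1, so λ ≡ 2·8 ≡ 16.
  x = λ² - 1 - 1 = 256 - 2 ≡ 16; y = λ·(1 - 16) - 16 ≡ 16. → (16, 16)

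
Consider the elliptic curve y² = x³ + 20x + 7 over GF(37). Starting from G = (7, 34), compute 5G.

Double-and-add on 5 = (101)₂. Start with G = (7, 34) for the leading 1-bit.
double: tangent at (7, 34): λ = (3·7² + 20)/(2·34) ≡ 19/31. 31⁻¹ ≡ 6 (mod 37) since 31·6 = 186 ≡ 1, so λ ≡ 19·6 ≡ 3.
  x = λ² - 7 - 7 = 9 - 14 ≡ 32; y = λ·(7 - 32) - 34 ≡ 2. → (32, 2)
double: tangent at (32, 2): λ = (3·32² + 20)/(2·2) ≡ 21/4. 4⁻¹ ≡ 28 (mod 37), so λ ≡ 21·28 ≡ 33.
  x = λ² - 32 - 32 = 1089 - 64 ≡ 26; y = λ·(32 - 26) - 2 ≡ 11. → (26, 11)
add G: (26, 11) + (7, 34). λ = (34 - 11)/(7 - 26) ≡ 23/18 mod 37. 18⁻¹ ≡ 35 (mod 37) since 18·35 = 630 ≡ 1, so λ ≡ 28.
  x = λ² - 26 - 7 = 784 - 33 ≡ 11; y = λ·(26 - 11) - 11 ≡ 2. → (11, 2)

(11, 2)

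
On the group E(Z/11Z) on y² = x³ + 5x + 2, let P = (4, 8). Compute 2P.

tangent at (4, 8): λ = (3·4² + 5)/(2·8) ≡ 9/5. 5⁻¹ ≡ 9 (mod 11) since 5·9 = 45 ≡ 1, so λ ≡ 9·9 ≡ 4.
  x = λ² - 4 - 4 = 16 - 8 ≡ 8; y = λ·(4 - 8) - 8 ≡ 9. → (8, 9)

(8, 9)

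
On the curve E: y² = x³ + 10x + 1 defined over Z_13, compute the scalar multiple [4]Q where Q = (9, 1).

Repeated addition: build up to 4Q.
2Q: tangent at (9, 1): λ = (3·9² + 10)/(2·1) ≡ 6/2. 2⁻¹ ≡ 7 (mod 13) since 2·7 = 14 ≡ 1, so λ ≡ 6·7 ≡ 3.
  x = λ² - 9 - 9 = 9 - 18 ≡ 4; y = λ·(9 - 4) - 1 ≡ 1. → (4, 1)
3Q: (4, 1) + (9, 1). λ = (1 - 1)/(9 - 4) ≡ 0/5 mod 13. 5⁻¹ ≡ 8 (mod 13) since 5·8 = 40 ≡ 1, so λ ≡ 0.
  x = λ² - 4 - 9 = 0 - 13 ≡ 0; y = λ·(4 - 0) - 1 ≡ 12. → (0, 12)
4Q: (0, 12) + (9, 1). λ = (1 - 12)/(9 - 0) ≡ 2/9 mod 13. 9⁻¹ ≡ 3 (mod 13), so λ ≡ 6.
  x = λ² - 0 - 9 = 36 - 9 ≡ 1; y = λ·(0 - 1) - 12 ≡ 8. → (1, 8)

(1, 8)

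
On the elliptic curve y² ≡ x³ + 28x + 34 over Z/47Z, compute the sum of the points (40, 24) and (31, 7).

(8, 26)

(40, 24) + (31, 7). λ = (7 - 24)/(31 - 40) ≡ 30/38 mod 47. 38⁻¹ ≡ 26 (mod 47), so λ ≡ 28.
  x = λ² - 40 - 31 = 784 - 71 ≡ 8; y = λ·(40 - 8) - 24 ≡ 26. → (8, 26)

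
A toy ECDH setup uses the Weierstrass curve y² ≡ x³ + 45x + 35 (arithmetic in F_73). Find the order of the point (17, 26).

2P: tangent at (17, 26): λ = (3·17² + 45)/(2·26) ≡ 36/52. 52⁻¹ ≡ 66 (mod 73), so λ ≡ 36·66 ≡ 40.
  x = λ² - 17 - 17 = 1600 - 34 ≡ 33; y = λ·(17 - 33) - 26 ≡ 64. → (33, 64)
3P: (33, 64) + (17, 26). λ = (26 - 64)/(17 - 33) ≡ 35/57 mod 73. 57⁻¹ ≡ 41 (mod 73), so λ ≡ 48.
  x = λ² - 33 - 17 = 2304 - 50 ≡ 64; y = λ·(33 - 64) - 64 ≡ 54. → (64, 54)
4P: (64, 54) + (17, 26). λ = (26 - 54)/(17 - 64) ≡ 45/26 mod 73. 26⁻¹ ≡ 59 (mod 73), so λ ≡ 27.
  x = λ² - 64 - 17 = 729 - 81 ≡ 64; y = λ·(64 - 64) - 54 ≡ 19. → (64, 19)
5P: (64, 19) + (17, 26). λ = (26 - 19)/(17 - 64) ≡ 7/26 mod 73. 26⁻¹ ≡ 59 (mod 73), so λ ≡ 48.
  x = λ² - 64 - 17 = 2304 - 81 ≡ 33; y = λ·(64 - 33) - 19 ≡ 9. → (33, 9)
6P: (33, 9) + (17, 26). λ = (26 - 9)/(17 - 33) ≡ 17/57 mod 73. 57⁻¹ ≡ 41 (mod 73) since 57·41 = 2337 ≡ 1, so λ ≡ 40.
  x = λ² - 33 - 17 = 1600 - 50 ≡ 17; y = λ·(33 - 17) - 9 ≡ 47. → (17, 47)
7P: (17, 47) + (17, 26): same x and y₁ ≡ -y₂, so the sum is the point at infinity.
7P = the point at infinity, so the order is 7.

7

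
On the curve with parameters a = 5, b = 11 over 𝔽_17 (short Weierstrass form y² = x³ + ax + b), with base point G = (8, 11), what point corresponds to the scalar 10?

(5, 5)

Repeated addition: build up to 10G.
2G: tangent at (8, 11): λ = (3·8² + 5)/(2·11) ≡ 10/5. 5⁻¹ ≡ 7 (mod 17), so λ ≡ 10·7 ≡ 2.
  x = λ² - 8 - 8 = 4 - 16 ≡ 5; y = λ·(8 - 5) - 11 ≡ 12. → (5, 12)
3G: (5, 12) + (8, 11). λ = (11 - 12)/(8 - 5) ≡ 16/3 mod 17. 3⁻¹ ≡ 6 (mod 17) since 3·6 = 18 ≡ 1, so λ ≡ 11.
  x = λ² - 5 - 8 = 121 - 13 ≡ 6; y = λ·(5 - 6) - 12 ≡ 11. → (6, 11)
4G: (6, 11) + (8, 11). λ = (11 - 11)/(8 - 6) ≡ 0/2 mod 17. 2⁻¹ ≡ 9 (mod 17), so λ ≡ 0.
  x = λ² - 6 - 8 = 0 - 14 ≡ 3; y = λ·(6 - 3) - 11 ≡ 6. → (3, 6)
5G: (3, 6) + (8, 11). λ = (11 - 6)/(8 - 3) ≡ 5/5 mod 17. 5⁻¹ ≡ 7 (mod 17), so λ ≡ 1.
  x = λ² - 3 - 8 = 1 - 11 ≡ 7; y = λ·(3 - 7) - 6 ≡ 7. → (7, 7)
6G: (7, 7) + (8, 11). λ = (11 - 7)/(8 - 7) ≡ 4/1 mod 17. 1⁻¹ ≡ 1 (mod 17) since 1·1 = 1 ≡ 1, so λ ≡ 4.
  x = λ² - 7 - 8 = 16 - 15 ≡ 1; y = λ·(7 - 1) - 7 ≡ 0. → (1, 0)
7G: (1, 0) + (8, 11). λ = (11 - 0)/(8 - 1) ≡ 11/7 mod 17. 7⁻¹ ≡ 5 (mod 17), so λ ≡ 4.
  x = λ² - 1 - 8 = 16 - 9 ≡ 7; y = λ·(1 - 7) - 0 ≡ 10. → (7, 10)
8G: (7, 10) + (8, 11). λ = (11 - 10)/(8 - 7) ≡ 1/1 mod 17. 1⁻¹ ≡ 1 (mod 17), so λ ≡ 1.
  x = λ² - 7 - 8 = 1 - 15 ≡ 3; y = λ·(7 - 3) - 10 ≡ 11. → (3, 11)
9G: (3, 11) + (8, 11). λ = (11 - 11)/(8 - 3) ≡ 0/5 mod 17. 5⁻¹ ≡ 7 (mod 17) since 5·7 = 35 ≡ 1, so λ ≡ 0.
  x = λ² - 3 - 8 = 0 - 11 ≡ 6; y = λ·(3 - 6) - 11 ≡ 6. → (6, 6)
10G: (6, 6) + (8, 11). λ = (11 - 6)/(8 - 6) ≡ 5/2 mod 17. 2⁻¹ ≡ 9 (mod 17) since 2·9 = 18 ≡ 1, so λ ≡ 11.
  x = λ² - 6 - 8 = 121 - 14 ≡ 5; y = λ·(6 - 5) - 6 ≡ 5. → (5, 5)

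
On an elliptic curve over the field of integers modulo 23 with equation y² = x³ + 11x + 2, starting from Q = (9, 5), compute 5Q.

Double-and-add on 5 = (101)₂. Start with Q = (9, 5) for the leading 1-bit.
double: tangent at (9, 5): λ = (3·9² + 11)/(2·5) ≡ 1/10. 10⁻¹ ≡ 7 (mod 23) since 10·7 = 70 ≡ 1, so λ ≡ 1·7 ≡ 7.
  x = λ² - 9 - 9 = 49 - 18 ≡ 8; y = λ·(9 - 8) - 5 ≡ 2. → (8, 2)
double: tangent at (8, 2): λ = (3·8² + 11)/(2·2) ≡ 19/4. 4⁻¹ ≡ 6 (mod 23), so λ ≡ 19·6 ≡ 22.
  x = λ² - 8 - 8 = 484 - 16 ≡ 8; y = λ·(8 - 8) - 2 ≡ 21. → (8, 21)
add Q: (8, 21) + (9, 5). λ = (5 - 21)/(9 - 8) ≡ 7/1 mod 23. 1⁻¹ ≡ 1 (mod 23), so λ ≡ 7.
  x = λ² - 8 - 9 = 49 - 17 ≡ 9; y = λ·(8 - 9) - 21 ≡ 18. → (9, 18)

(9, 18)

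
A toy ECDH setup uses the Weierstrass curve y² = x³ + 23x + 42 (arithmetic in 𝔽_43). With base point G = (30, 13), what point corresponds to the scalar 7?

Double-and-add on 7 = (111)₂. Start with G = (30, 13) for the leading 1-bit.
double: tangent at (30, 13): λ = (3·30² + 23)/(2·13) ≡ 14/26. 26⁻¹ ≡ 5 (mod 43), so λ ≡ 14·5 ≡ 27.
  x = λ² - 30 - 30 = 729 - 60 ≡ 24; y = λ·(30 - 24) - 13 ≡ 20. → (24, 20)
add G: (24, 20) + (30, 13). λ = (13 - 20)/(30 - 24) ≡ 36/6 mod 43. 6⁻¹ ≡ 36 (mod 43) since 6·36 = 216 ≡ 1, so λ ≡ 6.
  x = λ² - 24 - 30 = 36 - 54 ≡ 25; y = λ·(24 - 25) - 20 ≡ 17. → (25, 17)
double: tangent at (25, 17): λ = (3·25² + 23)/(2·17) ≡ 6/34. 34⁻¹ ≡ 19 (mod 43) since 34·19 = 646 ≡ 1, so λ ≡ 6·19 ≡ 28.
  x = λ² - 25 - 25 = 784 - 50 ≡ 3; y = λ·(25 - 3) - 17 ≡ 40. → (3, 40)
add G: (3, 40) + (30, 13). λ = (13 - 40)/(30 - 3) ≡ 16/27 mod 43. 27⁻¹ ≡ 8 (mod 43), so λ ≡ 42.
  x = λ² - 3 - 30 = 1764 - 33 ≡ 11; y = λ·(3 - 11) - 40 ≡ 11. → (11, 11)

(11, 11)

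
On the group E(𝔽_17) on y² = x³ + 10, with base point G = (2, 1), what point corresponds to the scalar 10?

(16, 3)

Double-and-add on 10 = (1010)₂. Start with G = (2, 1) for the leading 1-bit.
double: tangent at (2, 1): λ = (3·2² + 0)/(2·1) ≡ 12/2. 2⁻¹ ≡ 9 (mod 17) since 2·9 = 18 ≡ 1, so λ ≡ 12·9 ≡ 6.
  x = λ² - 2 - 2 = 36 - 4 ≡ 15; y = λ·(2 - 15) - 1 ≡ 6. → (15, 6)
double: tangent at (15, 6): λ = (3·15² + 0)/(2·6) ≡ 12/12. 12⁻¹ ≡ 10 (mod 17) since 12·10 = 120 ≡ 1, so λ ≡ 12·10 ≡ 1.
  x = λ² - 15 - 15 = 1 - 30 ≡ 5; y = λ·(15 - 5) - 6 ≡ 4. → (5, 4)
add G: (5, 4) + (2, 1). λ = (1 - 4)/(2 - 5) ≡ 14/14 mod 17. 14⁻¹ ≡ 11 (mod 17), so λ ≡ 1.
  x = λ² - 5 - 2 = 1 - 7 ≡ 11; y = λ·(5 - 11) - 4 ≡ 7. → (11, 7)
double: tangent at (11, 7): λ = (3·11² + 0)/(2·7) ≡ 6/14. 14⁻¹ ≡ 11 (mod 17) since 14·11 = 154 ≡ 1, so λ ≡ 6·11 ≡ 15.
  x = λ² - 11 - 11 = 225 - 22 ≡ 16; y = λ·(11 - 16) - 7 ≡ 3. → (16, 3)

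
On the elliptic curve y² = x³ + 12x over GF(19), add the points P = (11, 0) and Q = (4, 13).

(9, 18)

(11, 0) + (4, 13). λ = (13 - 0)/(4 - 11) ≡ 13/12 mod 19. 12⁻¹ ≡ 8 (mod 19), so λ ≡ 9.
  x = λ² - 11 - 4 = 81 - 15 ≡ 9; y = λ·(11 - 9) - 0 ≡ 18. → (9, 18)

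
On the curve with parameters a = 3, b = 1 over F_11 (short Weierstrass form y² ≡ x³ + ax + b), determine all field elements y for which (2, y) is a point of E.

2, 9

x³ + 3x + 1 = 15 ≡ 4 (mod 11).
Square roots of 4 mod 11: 2 and 9 (since 2² = 4 ≡ 4).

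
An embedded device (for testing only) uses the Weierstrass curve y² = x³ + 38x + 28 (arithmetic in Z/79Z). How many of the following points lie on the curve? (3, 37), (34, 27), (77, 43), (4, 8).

(3, 37): 37² ≡ 26, rhs ≡ 11 → off.
(34, 27): 27² ≡ 18, rhs ≡ 18 → on.
(77, 43): 43² ≡ 32, rhs ≡ 23 → off.
(4, 8): 8² ≡ 64, rhs ≡ 7 → off.

1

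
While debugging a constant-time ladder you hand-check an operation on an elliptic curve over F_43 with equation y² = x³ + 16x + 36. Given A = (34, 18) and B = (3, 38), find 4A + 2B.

(6, 41)

First 4A:
Double-and-add on 4 = (100)₂. Start with A = (34, 18) for the leading 1-bit.
double: tangent at (34, 18): λ = (3·34² + 16)/(2·18) ≡ 1/36. 36⁻¹ ≡ 6 (mod 43) since 36·6 = 216 ≡ 1, so λ ≡ 1·6 ≡ 6.
  x = λ² - 34 - 34 = 36 - 68 ≡ 11; y = λ·(34 - 11) - 18 ≡ 34. → (11, 34)
double: tangent at (11, 34): λ = (3·11² + 16)/(2·34) ≡ 35/25. 25⁻¹ ≡ 31 (mod 43) since 25·31 = 775 ≡ 1, so λ ≡ 35·31 ≡ 10.
  x = λ² - 11 - 11 = 100 - 22 ≡ 35; y = λ·(11 - 35) - 34 ≡ 27. → (35, 27)
4A = (35, 27).
Next 2B:
Repeated addition: build up to 2B.
2B: tangent at (3, 38): λ = (3·3² + 16)/(2·38) ≡ 0/33. 33⁻¹ ≡ 30 (mod 43) since 33·30 = 990 ≡ 1, so λ ≡ 0·30 ≡ 0.
  x = λ² - 3 - 3 = 0 - 6 ≡ 37; y = λ·(3 - 37) - 38 ≡ 5. → (37, 5)
2B = (37, 5).
Finally 4A + 2B:
(35, 27) + (37, 5). λ = (5 - 27)/(37 - 35) ≡ 21/2 mod 43. 2⁻¹ ≡ 22 (mod 43), so λ ≡ 32.
  x = λ² - 35 - 37 = 1024 - 72 ≡ 6; y = λ·(35 - 6) - 27 ≡ 41. → (6, 41)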